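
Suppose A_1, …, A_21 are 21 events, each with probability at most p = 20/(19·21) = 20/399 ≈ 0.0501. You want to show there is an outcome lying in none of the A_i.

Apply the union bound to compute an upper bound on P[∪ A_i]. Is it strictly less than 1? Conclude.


Union bound: P[∪_{i=1}^{21} A_i] ≤ Σ_i P[A_i] ≤ 21·p = 21·(20/399) = 20/19.
Numerically: 20/19 ≈ 1.0526.
Is 20/19 < 1? NO.
Since the bound 20/19 is ≥ 1, the union bound is uninformative here; it does NOT by itself certify existence.

21·p = 20/19 ≈ 1.0526; existence NOT certified by the union bound.


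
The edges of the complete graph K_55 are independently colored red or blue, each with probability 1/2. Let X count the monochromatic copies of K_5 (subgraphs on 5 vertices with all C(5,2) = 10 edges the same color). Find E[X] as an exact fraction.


Let X = Σ_S X_S over the C(55, 5) = 3478761 subsets S of size 5, where X_S = 1 if the K_5 on S is monochromatic.
For a fixed S, the K_5 on S has C(5, 2) = 10 edges. P[all 10 edges red] = (1/2)^10, and likewise for blue, so P[monochromatic] = 2·(1/2)^10 = 2^{1 − 10} = 1/512.
By linearity of expectation: E[X] = C(55, 5) · 2^{1 − 10} = 3478761 · 1/512 = 3478761/512.
Numerically: E[X] ≈ 6794.455078.

E[X] = C(55,5)·2^(1−C(5,2)) = 3478761/512 ≈ 6794.455078.


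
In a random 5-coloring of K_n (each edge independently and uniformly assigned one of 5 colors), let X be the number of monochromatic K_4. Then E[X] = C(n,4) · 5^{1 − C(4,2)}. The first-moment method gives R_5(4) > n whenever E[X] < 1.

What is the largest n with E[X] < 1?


We need C(n, 4) · 5^{1 − 6} < 1, i.e. C(n, 4) < 5^{6 − 1} = 3125.
Check values of n near the boundary:
  n = 15: C(15, 4) = 1365; 1365 < 3125? YES
  n = 16: C(16, 4) = 1820; 1820 < 3125? YES
  n = 17: C(17, 4) = 2380; 2380 < 3125? YES
  n = 18: C(18, 4) = 3060; 3060 < 3125? YES
  n = 19: C(19, 4) = 3876; 3876 < 3125? NO
  n = 20: C(20, 4) = 4845; 4845 < 3125? NO
The largest n with C(n, 4) < 3125 is n = 18 (where E[X] = 612/625 ≈ 0.979). Hence R_5(4) > 18, i.e. R_5(4) ≥ 19.

Largest n = 18; hence R_5(4) > 18.


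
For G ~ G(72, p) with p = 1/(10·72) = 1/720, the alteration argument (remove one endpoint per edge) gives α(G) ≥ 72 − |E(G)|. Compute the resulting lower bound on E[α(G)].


E[|E(G)|] = C(72, 2)·p = 2556 · (1/720) = 71/20.
E[α(G)] ≥ n − E[|E(G)|] = 72 − 71/20 = 1369/20.
Numerically: ≈ 68.450.
(This is only a lower bound; the true E[α(G)] may be larger.)

E[α(G)] ≥ 1369/20 ≈ 68.450.


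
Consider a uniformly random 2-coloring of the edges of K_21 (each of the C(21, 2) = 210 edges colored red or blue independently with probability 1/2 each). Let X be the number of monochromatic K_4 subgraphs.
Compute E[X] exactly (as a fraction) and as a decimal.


Let X = Σ_S X_S over the C(21, 4) = 5985 subsets S of size 4, where X_S = 1 if the K_4 on S is monochromatic.
For a fixed S, the K_4 on S has C(4, 2) = 6 edges. P[all 6 edges red] = (1/2)^6, and likewise for blue, so P[monochromatic] = 2·(1/2)^6 = 2^{1 − 6} = 1/32.
Summing: E[X] = C(21, 4) · 2^{1 − 6} = 5985 · 1/32 = 5985/32.
Numerically: E[X] ≈ 187.0312.

E[X] = C(21,4)·2^(1−C(4,2)) = 5985/32 ≈ 187.0312.


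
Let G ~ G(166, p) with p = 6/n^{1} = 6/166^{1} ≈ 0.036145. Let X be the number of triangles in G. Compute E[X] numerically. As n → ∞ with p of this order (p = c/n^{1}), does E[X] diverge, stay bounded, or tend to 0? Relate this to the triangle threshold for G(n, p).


Number of potential triangles: C(166, 3) = 748660.
Each occurs with probability p³ ≈ (0.036145)³ ≈ 4.7220381e-05.
By linearity: E[X] = C(166, 3)·p³ ≈ 748660 · 4.7220381e-05 ≈ 35.35201.
Here α = 1, so p = 6/n is exactly at the triangle threshold p ~ 1/n. Asymptotically E[X] → c³/6 = 6³/6 = 36 ≈ 36.00000, a bounded constant. In this regime the triangle count is asymptotically Poisson(c³/6).

E[X] ≈ 35.35201; in regime p = Θ(1/n^{1}) E[X] stays bounded (at the triangle threshold p ~ 1/n).


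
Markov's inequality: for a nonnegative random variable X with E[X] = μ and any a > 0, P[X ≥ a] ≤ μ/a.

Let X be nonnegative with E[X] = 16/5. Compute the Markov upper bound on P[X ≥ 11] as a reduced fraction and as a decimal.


μ = E[X] = 16/5, a = 11.
Markov: P[X ≥ 11] ≤ μ/a = (16/5)/11 = 16/55.
Numerically: ≈ 0.291.
(Since a = 11 > μ = 3.200, the bound 16/55 is < 1 and informative.)

P[X ≥ 11] ≤ 16/55 ≈ 0.291.


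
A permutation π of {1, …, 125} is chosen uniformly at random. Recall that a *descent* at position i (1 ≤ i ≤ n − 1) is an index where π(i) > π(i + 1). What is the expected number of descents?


Write X = Σ X_I over i = 1, …, 124, with X_I the indicator of one descent.
There are 124 indicators.
For each fixed i, the pair (π(i), π(i+1)) is a uniformly random ordered pair of distinct values from {1, …, 125}; by symmetry P[π(i) > π(i+1)] = 1/2.
By linearity: E[X] = 124 · (1/2) = (125 − 1) · (1/2) = 62 ≈ 62.000000.

E[X] = 62 = 62.000000.


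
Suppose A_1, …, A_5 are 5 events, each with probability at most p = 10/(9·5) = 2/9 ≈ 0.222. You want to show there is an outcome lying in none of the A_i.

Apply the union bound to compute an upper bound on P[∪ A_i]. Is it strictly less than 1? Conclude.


Union bound: P[∪_{i=1}^{5} A_i] ≤ Σ_i P[A_i] ≤ 5·p = 5·(2/9) = 10/9.
Numerically: 10/9 ≈ 1.111.
Is 10/9 < 1? NO.
Since the bound 10/9 is ≥ 1, the union bound is uninformative here; it does NOT by itself certify existence.

5·p = 10/9 ≈ 1.111; existence NOT certified by the union bound.


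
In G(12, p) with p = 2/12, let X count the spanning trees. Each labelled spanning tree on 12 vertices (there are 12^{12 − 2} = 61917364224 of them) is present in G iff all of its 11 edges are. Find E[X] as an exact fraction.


K_12 has 12^{12 − 2} = 61917364224 labelled spanning trees.
For each such spanning tree H, let X_H = 1 if all 11 edges of H are present in G. Then P[X_H = 1] = p^{11} = (1/6)^{11} = 1/362797056.
By linearity of expectation: E[X] = Σ_H E[X_H] = 61917364224 · p^{11} = 61917364224 · 1/362797056 = 512/3.
Numerically: E[X] ≈ 171.

E[X] = 61917364224 · (1/6)^{11} = 512/3 ≈ 171.


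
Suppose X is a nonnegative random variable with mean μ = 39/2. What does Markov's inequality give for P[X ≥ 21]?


μ = E[X] = 39/2, a = 21.
Markov: P[X ≥ 21] ≤ μ/a = (39/2)/21 = 13/14.
Numerically: ≈ 0.9286.
(Since a = 21 > μ = 19.5000, the bound 13/14 is < 1 and informative.)

P[X ≥ 21] ≤ 13/14 ≈ 0.9286.


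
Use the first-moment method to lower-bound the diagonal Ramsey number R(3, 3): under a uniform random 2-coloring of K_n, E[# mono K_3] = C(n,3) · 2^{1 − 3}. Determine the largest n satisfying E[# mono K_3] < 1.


We need C(n, 3) · 2^{1 − 3} < 1, i.e. C(n, 3) < 2^{3 − 1} = 4.
Check values of n near the boundary:
  n = 3: C(3, 3) = 1; 1 < 4? YES
  n = 4: C(4, 3) = 4; 4 < 4? NO
  n = 5: C(5, 3) = 10; 10 < 4? NO
The largest n with C(n, 3) < 4 is n = 3 (where E[X] = 1/4 ≈ 0.2500). Hence R(3, 3) > 3, i.e. R(3, 3) ≥ 4.

Largest n = 3; hence R(3, 3) > 3.


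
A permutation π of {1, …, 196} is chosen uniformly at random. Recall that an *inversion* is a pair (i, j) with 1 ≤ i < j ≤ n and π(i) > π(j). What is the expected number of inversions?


Write X = Σ X_I over the C(196, 2) = 19110 pairs i < j, with X_I the indicator of one inversion.
There are 19110 indicators.
For each fixed pair i < j, the values π(i) and π(j) are two distinct elements of {1, …, 196} in uniformly random order; by symmetry P[π(i) > π(j)] = 1/2.
By linearity: E[X] = 19110 · (1/2) = C(196, 2) · (1/2) = 19110/2 = 9555 ≈ 9555.0000.

E[X] = 9555 = 9555.0000.


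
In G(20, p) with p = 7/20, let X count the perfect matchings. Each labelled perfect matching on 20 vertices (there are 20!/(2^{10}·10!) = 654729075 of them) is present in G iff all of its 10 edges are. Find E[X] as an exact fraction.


K_20 has 20!/(2^{10}·10!) = 654729075 labelled perfect matchings.
For each such perfect matching H, let X_H = 1 if all 10 edges of H are present in G. Then P[X_H = 1] = p^{10} = (7/20)^{10} = 282475249/10240000000000.
By linearity of expectation: E[X] = Σ_H E[X_H] = 654729075 · p^{10} = 654729075 · 282475249/10240000000000 = 7397790339526587/409600000000.
Numerically: E[X] ≈ 18061.

E[X] = 654729075 · (7/20)^{10} = 7397790339526587/409600000000 ≈ 18061.


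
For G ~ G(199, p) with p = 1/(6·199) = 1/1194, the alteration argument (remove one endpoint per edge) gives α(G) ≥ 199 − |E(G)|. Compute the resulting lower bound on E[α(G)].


E[|E(G)|] = C(199, 2)·p = 19701 · (1/1194) = 33/2.
E[α(G)] ≥ n − E[|E(G)|] = 199 − 33/2 = 365/2.
Numerically: ≈ 182.500.
(This is only a lower bound; the true E[α(G)] may be larger.)

E[α(G)] ≥ 365/2 ≈ 182.500.


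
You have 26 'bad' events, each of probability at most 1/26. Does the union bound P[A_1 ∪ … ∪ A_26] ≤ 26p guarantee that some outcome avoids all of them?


Union bound: P[∪_{i=1}^{26} A_i] ≤ Σ_i P[A_i] ≤ 26·p = 26·(1/26) = 1.
Numerically: 1 ≈ 1.0000.
Is 1 < 1? NO.
Since the bound 1 is ≥ 1, the union bound is uninformative here; it does NOT by itself certify existence.

26·p = 1 ≈ 1.0000; existence NOT certified by the union bound.


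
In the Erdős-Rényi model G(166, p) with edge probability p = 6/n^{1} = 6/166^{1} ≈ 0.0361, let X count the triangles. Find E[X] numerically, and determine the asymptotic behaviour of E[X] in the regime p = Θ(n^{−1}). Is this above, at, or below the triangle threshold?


Number of potential triangles: C(166, 3) = 748660.
Each occurs with probability p³ ≈ (0.0361)³ ≈ 4.72204e-05.
By linearity: E[X] = C(166, 3)·p³ ≈ 748660 · 4.72204e-05 ≈ 35.352.
Here α = 1, so p = 6/n is exactly at the triangle threshold p ~ 1/n. Asymptotically E[X] → c³/6 = 6³/6 = 36 ≈ 36.000, a bounded constant. In this regime the triangle count is asymptotically Poisson(c³/6).

E[X] ≈ 35.352; in regime p = Θ(1/n^{1}) E[X] stays bounded (at the triangle threshold p ~ 1/n).


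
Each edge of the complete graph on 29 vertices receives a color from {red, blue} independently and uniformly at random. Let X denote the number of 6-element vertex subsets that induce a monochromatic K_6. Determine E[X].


Let X = Σ_S X_S over the C(29, 6) = 475020 subsets S of size 6, where X_S = 1 if the K_6 on S is monochromatic.
For a fixed S, the K_6 on S has C(6, 2) = 15 edges. P[all 15 edges red] = (1/2)^15, and likewise for blue, so P[monochromatic] = 2·(1/2)^15 = 2^{1 − 15} = 1/16384.
Summing: E[X] = C(29, 6) · 2^{1 − 15} = 475020 · 1/16384 = 118755/4096.
Numerically: E[X] ≈ 28.992920.

E[X] = C(29,6)·2^(1−C(6,2)) = 118755/4096 ≈ 28.992920.


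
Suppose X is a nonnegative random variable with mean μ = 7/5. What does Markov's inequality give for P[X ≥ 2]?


μ = E[X] = 7/5, a = 2.
Markov: P[X ≥ 2] ≤ μ/a = (7/5)/2 = 7/10.
Numerically: ≈ 0.700.
(Since a = 2 > μ = 1.400, the bound 7/10 is < 1 and informative.)

P[X ≥ 2] ≤ 7/10 ≈ 0.700.


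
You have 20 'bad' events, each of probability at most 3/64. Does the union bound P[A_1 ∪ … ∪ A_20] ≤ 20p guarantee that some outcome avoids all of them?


Union bound: P[∪_{i=1}^{20} A_i] ≤ Σ_i P[A_i] ≤ 20·p = 20·(3/64) = 15/16.
Numerically: 15/16 ≈ 0.93750.
Is 15/16 < 1? YES.
Since P[∪ A_i] ≤ 15/16 < 1, the complement has P[∩ A_i^c] ≥ 1 − 15/16 = 1/16 > 0, so some outcome avoids every A_i.

20·p = 15/16 ≈ 0.93750; existence CERTIFIED by the union bound.


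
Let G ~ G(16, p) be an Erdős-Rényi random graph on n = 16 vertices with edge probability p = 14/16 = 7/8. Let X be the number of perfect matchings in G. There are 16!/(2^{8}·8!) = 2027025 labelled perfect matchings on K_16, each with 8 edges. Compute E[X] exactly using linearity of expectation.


K_16 has 16!/(2^{8}·8!) = 2027025 labelled perfect matchings.
For each such perfect matching H, let X_H = 1 if all 8 edges of H are present in G. Then P[X_H = 1] = p^{8} = (7/8)^{8} = 5764801/16777216.
Summing the indicators: E[X] = Σ_H E[X_H] = 2027025 · p^{8} = 2027025 · 5764801/16777216 = 11685395747025/16777216.
Numerically: E[X] ≈ 6.97e+05.

E[X] = 2027025 · (7/8)^{8} = 11685395747025/16777216 ≈ 6.97e+05.


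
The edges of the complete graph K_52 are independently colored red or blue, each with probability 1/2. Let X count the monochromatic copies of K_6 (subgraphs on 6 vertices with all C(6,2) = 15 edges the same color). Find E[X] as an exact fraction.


Let X = Σ_S X_S over the C(52, 6) = 20358520 subsets S of size 6, where X_S = 1 if the K_6 on S is monochromatic.
For a fixed S, the K_6 on S has C(6, 2) = 15 edges. P[all 15 edges red] = (1/2)^15, and likewise for blue, so P[monochromatic] = 2·(1/2)^15 = 2^{1 − 15} = 1/16384.
By linearity of expectation: E[X] = C(52, 6) · 2^{1 − 15} = 20358520 · 1/16384 = 2544815/2048.
Numerically: E[X] ≈ 1242.5854.

E[X] = C(52,6)·2^(1−C(6,2)) = 2544815/2048 ≈ 1242.5854.


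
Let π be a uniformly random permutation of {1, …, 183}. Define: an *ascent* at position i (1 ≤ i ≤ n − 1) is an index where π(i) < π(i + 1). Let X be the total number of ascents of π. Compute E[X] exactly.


Write X = Σ X_I over i = 1, …, 182, with X_I the indicator of one ascent.
There are 182 indicators.
For each fixed i, the pair (π(i), π(i+1)) is a uniformly random ordered pair of distinct values from {1, …, 183}; by symmetry P[π(i) < π(i+1)] = 1/2.
By linearity: E[X] = 182 · (1/2) = (183 − 1) · (1/2) = 91 ≈ 91.00000.

E[X] = 91 = 91.00000.


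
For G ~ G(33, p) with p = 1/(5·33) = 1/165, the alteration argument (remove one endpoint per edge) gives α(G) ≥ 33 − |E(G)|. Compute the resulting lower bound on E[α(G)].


E[|E(G)|] = C(33, 2)·p = 528 · (1/165) = 16/5.
E[α(G)] ≥ n − E[|E(G)|] = 33 − 16/5 = 149/5.
Numerically: ≈ 29.800000.
(This is only a lower bound; the true E[α(G)] may be larger.)

E[α(G)] ≥ 149/5 ≈ 29.800000.


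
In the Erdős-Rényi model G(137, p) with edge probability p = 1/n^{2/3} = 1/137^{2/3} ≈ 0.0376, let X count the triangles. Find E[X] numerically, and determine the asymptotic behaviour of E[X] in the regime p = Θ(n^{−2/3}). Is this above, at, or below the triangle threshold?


Number of potential triangles: C(137, 3) = 419220.
Each occurs with probability p³ ≈ (0.0376)³ ≈ 5.32793e-05.
By linearity: E[X] = C(137, 3)·p³ ≈ 419220 · 5.32793e-05 ≈ 22.336.
Since α = 2/3 < 1, p = c/n^{2/3} ≫ 1/n is above the triangle threshold p ~ 1/n. Asymptotically E[X] ~ (c³/6)·n^{3(1−α)} = (1³/6)·n^{1} → ∞; triangles are abundant w.h.p.

E[X] ≈ 22.336; in regime p = Θ(1/n^{2/3}) E[X] diverges (above the triangle threshold p ~ 1/n).


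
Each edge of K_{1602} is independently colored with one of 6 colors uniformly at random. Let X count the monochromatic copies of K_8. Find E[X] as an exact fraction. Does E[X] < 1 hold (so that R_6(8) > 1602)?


E[X] = C(1602, 8) · 6^{1 − 28} = 1057248389245018627800 · 6^{−27} = 1057248389245018627800/1023490369077469249536.
As a reduced fraction: E[X] = 14684005406180814275/14215144014964850688 ≈ 1.032983.
Is E[X] < 1? NO.
Since E[X] ≥ 1, the first-moment bound is inconclusive at n = 1602; it does NOT by itself certify R_6(8) > 1602.

E[X] = 14684005406180814275/14215144014964850688 ≈ 1.032983; E[X] ≥ 1; first-moment method inconclusive here.


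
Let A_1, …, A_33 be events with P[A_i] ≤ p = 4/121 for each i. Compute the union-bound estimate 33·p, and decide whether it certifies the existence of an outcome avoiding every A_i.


Union bound: P[∪_{i=1}^{33} A_i] ≤ Σ_i P[A_i] ≤ 33·p = 33·(4/121) = 12/11.
Numerically: 12/11 ≈ 1.09091.
Is 12/11 < 1? NO.
Since the bound 12/11 is ≥ 1, the union bound is uninformative here; it does NOT by itself certify existence.

33·p = 12/11 ≈ 1.09091; existence NOT certified by the union bound.


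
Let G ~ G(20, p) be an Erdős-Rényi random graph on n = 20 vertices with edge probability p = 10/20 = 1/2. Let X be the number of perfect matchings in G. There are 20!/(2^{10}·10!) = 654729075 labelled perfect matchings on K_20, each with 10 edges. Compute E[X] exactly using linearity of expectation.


K_20 has 20!/(2^{10}·10!) = 654729075 labelled perfect matchings.
For each such perfect matching H, let X_H = 1 if all 10 edges of H are present in G. Then P[X_H = 1] = p^{10} = (1/2)^{10} = 1/1024.
Summing the indicators: E[X] = Σ_H E[X_H] = 654729075 · p^{10} = 654729075 · 1/1024 = 654729075/1024.
Numerically: E[X] ≈ 639384.

E[X] = 654729075 · (1/2)^{10} = 654729075/1024 ≈ 639384.


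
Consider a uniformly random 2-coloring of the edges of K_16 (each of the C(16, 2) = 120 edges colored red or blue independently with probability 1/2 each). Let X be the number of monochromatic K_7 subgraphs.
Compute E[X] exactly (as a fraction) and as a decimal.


Let X = Σ_S X_S over the C(16, 7) = 11440 subsets S of size 7, where X_S = 1 if the K_7 on S is monochromatic.
For a fixed S, the K_7 on S has C(7, 2) = 21 edges. P[all 21 edges red] = (1/2)^21, and likewise for blue, so P[monochromatic] = 2·(1/2)^21 = 2^{1 − 21} = 1/1048576.
By linearity: E[X] = C(16, 7) · 2^{1 − 21} = 11440 · 1/1048576 = 715/65536.
Numerically: E[X] ≈ 0.011.

E[X] = C(16,7)·2^(1−C(7,2)) = 715/65536 ≈ 0.011.


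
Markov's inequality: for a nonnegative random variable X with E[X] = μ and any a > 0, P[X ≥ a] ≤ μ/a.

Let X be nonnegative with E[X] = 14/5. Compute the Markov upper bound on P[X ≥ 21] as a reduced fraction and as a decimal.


μ = E[X] = 14/5, a = 21.
Markov: P[X ≥ 21] ≤ μ/a = (14/5)/21 = 2/15.
Numerically: ≈ 0.133333.
(Since a = 21 > μ = 2.800000, the bound 2/15 is < 1 and informative.)

P[X ≥ 21] ≤ 2/15 ≈ 0.133333.


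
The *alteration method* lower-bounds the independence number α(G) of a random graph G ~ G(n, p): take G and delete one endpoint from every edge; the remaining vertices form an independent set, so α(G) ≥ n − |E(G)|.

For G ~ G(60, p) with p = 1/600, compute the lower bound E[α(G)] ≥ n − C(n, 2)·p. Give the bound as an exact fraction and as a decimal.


E[|E(G)|] = C(60, 2)·p = 1770 · (1/600) = 59/20.
E[α(G)] ≥ n − E[|E(G)|] = 60 − 59/20 = 1141/20.
Numerically: ≈ 57.05000.
(This is only a lower bound; the true E[α(G)] may be larger.)

E[α(G)] ≥ 1141/20 ≈ 57.05000.


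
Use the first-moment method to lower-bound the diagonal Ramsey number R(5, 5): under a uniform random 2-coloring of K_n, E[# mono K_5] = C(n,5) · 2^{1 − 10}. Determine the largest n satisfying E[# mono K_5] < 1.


We need C(n, 5) · 2^{1 − 10} < 1, i.e. C(n, 5) < 2^{10 − 1} = 512.
Check values of n near the boundary:
  n = 6: C(6, 5) = 6; 6 < 512? YES
  n = 7: C(7, 5) = 21; 21 < 512? YES
  n = 8: C(8, 5) = 56; 56 < 512? YES
  n = 9: C(9, 5) = 126; 126 < 512? YES
  n = 10: C(10, 5) = 252; 252 < 512? YES
  n = 11: C(11, 5) = 462; 462 < 512? YES
  n = 12: C(12, 5) = 792; 792 < 512? NO
  n = 13: C(13, 5) = 1287; 1287 < 512? NO
  n = 14: C(14, 5) = 2002; 2002 < 512? NO
The largest n with C(n, 5) < 512 is n = 11 (where E[X] = 231/256 ≈ 0.9023438). Hence R(5, 5) > 11, i.e. R(5, 5) ≥ 12.

Largest n = 11; hence R(5, 5) > 11.


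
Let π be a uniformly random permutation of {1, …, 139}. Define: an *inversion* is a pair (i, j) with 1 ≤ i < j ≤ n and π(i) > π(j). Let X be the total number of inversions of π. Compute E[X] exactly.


Write X = Σ X_I over the C(139, 2) = 9591 pairs i < j, with X_I the indicator of one inversion.
There are 9591 indicators.
For each fixed pair i < j, the values π(i) and π(j) are two distinct elements of {1, …, 139} in uniformly random order; by symmetry P[π(i) > π(j)] = 1/2.
By linearity: E[X] = 9591 · (1/2) = C(139, 2) · (1/2) = 9591/2 = 9591/2 ≈ 4795.500000.

E[X] = 9591/2 = 4795.500000.


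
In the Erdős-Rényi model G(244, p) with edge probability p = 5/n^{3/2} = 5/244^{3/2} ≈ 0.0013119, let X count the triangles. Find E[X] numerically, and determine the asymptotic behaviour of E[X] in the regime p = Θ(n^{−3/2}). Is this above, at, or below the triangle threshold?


Number of potential triangles: C(244, 3) = 2391444.
Each occurs with probability p³ ≈ (0.0013119)³ ≈ 2.2576457e-09.
By linearity: E[X] = C(244, 3)·p³ ≈ 2391444 · 2.2576457e-09 ≈ 0.00540.
Since α = 3/2 > 1, p = c/n^{3/2} = o(1/n) is below the triangle threshold p ~ 1/n. Asymptotically E[X] ~ (c³/6)·n^{3(1−α)} = (5³/6)·n^{-1.5} → 0, so by Markov's inequality G has no triangles w.h.p.

E[X] ≈ 0.00540; in regime p = Θ(1/n^{3/2}) E[X] tends to 0 (below the triangle threshold p ~ 1/n).


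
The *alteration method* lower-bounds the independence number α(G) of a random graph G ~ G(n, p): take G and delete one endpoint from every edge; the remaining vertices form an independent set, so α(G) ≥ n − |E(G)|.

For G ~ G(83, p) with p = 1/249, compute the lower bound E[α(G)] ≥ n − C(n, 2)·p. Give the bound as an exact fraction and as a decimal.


E[|E(G)|] = C(83, 2)·p = 3403 · (1/249) = 41/3.
E[α(G)] ≥ n − E[|E(G)|] = 83 − 41/3 = 208/3.
Numerically: ≈ 69.33333.
(This is only a lower bound; the true E[α(G)] may be larger.)

E[α(G)] ≥ 208/3 ≈ 69.33333.


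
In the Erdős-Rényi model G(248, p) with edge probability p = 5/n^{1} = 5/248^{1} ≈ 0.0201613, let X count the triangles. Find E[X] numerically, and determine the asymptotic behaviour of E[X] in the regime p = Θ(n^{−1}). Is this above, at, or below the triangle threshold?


Number of potential triangles: C(248, 3) = 2511496.
Each occurs with probability p³ ≈ (0.0201613)³ ≈ 8.19511346e-06.
By linearity: E[X] = C(248, 3)·p³ ≈ 2511496 · 8.19511346e-06 ≈ 20.581995.
Here α = 1, so p = 5/n is exactly at the triangle threshold p ~ 1/n. Asymptotically E[X] → c³/6 = 5³/6 = 125/6 ≈ 20.833333, a bounded constant. In this regime the triangle count is asymptotically Poisson(c³/6).

E[X] ≈ 20.581995; in regime p = Θ(1/n^{1}) E[X] stays bounded (at the triangle threshold p ~ 1/n).


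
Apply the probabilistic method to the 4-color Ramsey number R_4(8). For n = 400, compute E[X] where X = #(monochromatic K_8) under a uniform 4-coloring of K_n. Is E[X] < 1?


E[X] = C(400, 8) · 4^{1 − 28} = 15148408086508950 · 4^{−27} = 15148408086508950/18014398509481984.
As a reduced fraction: E[X] = 7574204043254475/9007199254740992 ≈ 0.84091.
Is E[X] < 1? YES.
Since E[X] < 1, there exists a 4-coloring of K_{400} with no monochromatic K_8; hence R_4(8) > 400.

E[X] = 7574204043254475/9007199254740992 ≈ 0.84091; E[X] < 1, so R_4(8) > 400.


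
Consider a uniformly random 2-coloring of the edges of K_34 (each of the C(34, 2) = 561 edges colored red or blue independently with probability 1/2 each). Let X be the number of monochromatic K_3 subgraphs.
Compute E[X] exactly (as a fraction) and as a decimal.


Let X = Σ_S X_S over the C(34, 3) = 5984 subsets S of size 3, where X_S = 1 if the K_3 on S is monochromatic.
For a fixed S, the K_3 on S has C(3, 2) = 3 edges. P[all 3 edges red] = (1/2)^3, and likewise for blue, so P[monochromatic] = 2·(1/2)^3 = 2^{1 − 3} = 1/4.
Summing: E[X] = C(34, 3) · 2^{1 − 3} = 5984 · 1/4 = 1496.
Numerically: E[X] ≈ 1496.00000.

E[X] = C(34,3)·2^(1−C(3,2)) = 1496 ≈ 1496.00000.


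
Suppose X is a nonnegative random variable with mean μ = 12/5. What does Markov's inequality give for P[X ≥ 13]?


μ = E[X] = 12/5, a = 13.
Markov: P[X ≥ 13] ≤ μ/a = (12/5)/13 = 12/65.
Numerically: ≈ 0.18462.
(Since a = 13 > μ = 2.40000, the bound 12/65 is < 1 and informative.)

P[X ≥ 13] ≤ 12/65 ≈ 0.18462.


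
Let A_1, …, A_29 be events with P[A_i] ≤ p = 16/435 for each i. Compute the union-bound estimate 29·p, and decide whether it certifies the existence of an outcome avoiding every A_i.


Union bound: P[∪_{i=1}^{29} A_i] ≤ Σ_i P[A_i] ≤ 29·p = 29·(16/435) = 16/15.
Numerically: 16/15 ≈ 1.066667.
Is 16/15 < 1? NO.
Since the bound 16/15 is ≥ 1, the union bound is uninformative here; it does NOT by itself certify existence.

29·p = 16/15 ≈ 1.066667; existence NOT certified by the union bound.


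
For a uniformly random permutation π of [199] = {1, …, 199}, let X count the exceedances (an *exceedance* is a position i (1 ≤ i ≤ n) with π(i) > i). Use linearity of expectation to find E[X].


Write X = Σ_{i=1}^{199} X_i, where X_i = 1_{π(i) > i}.
For each fixed i, π(i) is uniform over {1, …, 199} (marginal of a uniform permutation), so P[π(i) > i] = (n − i)/n. Summing: Σ_{i=1}^{199} (n − i)/n = (0 + 1 + … + 198)/199 = 199(199 − 1)/(2·199) = (199 − 1)/2.
Hence E[X] = Σ_{i=1}^{199} (199 − i)/199 = 99 ≈ 99.000000.

E[X] = 99 = 99.000000.


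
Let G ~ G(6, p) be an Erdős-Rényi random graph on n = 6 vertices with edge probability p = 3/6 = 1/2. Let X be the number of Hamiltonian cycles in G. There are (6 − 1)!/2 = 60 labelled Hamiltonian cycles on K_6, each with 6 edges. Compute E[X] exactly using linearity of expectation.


K_6 has (6 − 1)!/2 = 60 labelled Hamiltonian cycles.
For each such Hamiltonian cycle H, let X_H = 1 if all 6 edges of H are present in G. Then P[X_H = 1] = p^{6} = (1/2)^{6} = 1/64.
By linearity: E[X] = Σ_H E[X_H] = 60 · p^{6} = 60 · 1/64 = 15/16.
Numerically: E[X] ≈ 0.9375.

E[X] = 60 · (1/2)^{6} = 15/16 ≈ 0.9375.


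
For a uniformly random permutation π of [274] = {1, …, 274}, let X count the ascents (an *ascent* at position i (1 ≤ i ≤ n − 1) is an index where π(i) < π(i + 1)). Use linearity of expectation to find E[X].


Write X = Σ X_I over i = 1, …, 273, with X_I the indicator of one ascent.
There are 273 indicators.
For each fixed i, the pair (π(i), π(i+1)) is a uniformly random ordered pair of distinct values from {1, …, 274}; by symmetry P[π(i) < π(i+1)] = 1/2.
By linearity: E[X] = 273 · (1/2) = (274 − 1) · (1/2) = 273/2 ≈ 136.5000.

E[X] = 273/2 = 136.5000.


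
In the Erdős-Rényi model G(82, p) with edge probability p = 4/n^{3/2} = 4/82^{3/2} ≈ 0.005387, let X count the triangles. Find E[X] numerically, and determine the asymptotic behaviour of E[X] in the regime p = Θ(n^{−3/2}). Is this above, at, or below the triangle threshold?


Number of potential triangles: C(82, 3) = 88560.
Each occurs with probability p³ ≈ (0.005387)³ ≈ 1.563211e-07.
By linearity: E[X] = C(82, 3)·p³ ≈ 88560 · 1.563211e-07 ≈ 0.0138.
Since α = 3/2 > 1, p = c/n^{3/2} = o(1/n) is below the triangle threshold p ~ 1/n. Asymptotically E[X] ~ (c³/6)·n^{3(1−α)} = (4³/6)·n^{-1.5} → 0, so by Markov's inequality G has no triangles w.h.p.

E[X] ≈ 0.0138; in regime p = Θ(1/n^{3/2}) E[X] tends to 0 (below the triangle threshold p ~ 1/n).


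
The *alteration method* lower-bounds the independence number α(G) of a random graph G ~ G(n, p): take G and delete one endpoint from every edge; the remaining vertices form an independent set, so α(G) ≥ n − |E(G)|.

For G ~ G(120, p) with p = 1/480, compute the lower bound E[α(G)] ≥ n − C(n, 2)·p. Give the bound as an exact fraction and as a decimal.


E[|E(G)|] = C(120, 2)·p = 7140 · (1/480) = 119/8.
E[α(G)] ≥ n − E[|E(G)|] = 120 − 119/8 = 841/8.
Numerically: ≈ 105.125000.
(This is only a lower bound; the true E[α(G)] may be larger.)

E[α(G)] ≥ 841/8 ≈ 105.125000.


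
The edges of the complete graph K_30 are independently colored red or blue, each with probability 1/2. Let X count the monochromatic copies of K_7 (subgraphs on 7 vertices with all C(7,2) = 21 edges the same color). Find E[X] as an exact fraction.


Let X = Σ_S X_S over the C(30, 7) = 2035800 subsets S of size 7, where X_S = 1 if the K_7 on S is monochromatic.
For a fixed S, the K_7 on S has C(7, 2) = 21 edges. P[all 21 edges red] = (1/2)^21, and likewise for blue, so P[monochromatic] = 2·(1/2)^21 = 2^{1 − 21} = 1/1048576.
By linearity: E[X] = C(30, 7) · 2^{1 − 21} = 2035800 · 1/1048576 = 254475/131072.
Numerically: E[X] ≈ 1.9415.

E[X] = C(30,7)·2^(1−C(7,2)) = 254475/131072 ≈ 1.9415.


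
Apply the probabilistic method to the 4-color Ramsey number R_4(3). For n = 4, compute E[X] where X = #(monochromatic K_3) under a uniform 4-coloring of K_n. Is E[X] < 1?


E[X] = C(4, 3) · 4^{1 − 3} = 4 · 4^{−2} = 4/16.
As a reduced fraction: E[X] = 1/4 ≈ 0.2500000.
Is E[X] < 1? YES.
Since E[X] < 1, there exists a 4-coloring of K_{4} with no monochromatic K_3; hence R_4(3) > 4.

E[X] = 1/4 ≈ 0.2500000; E[X] < 1, so R_4(3) > 4.


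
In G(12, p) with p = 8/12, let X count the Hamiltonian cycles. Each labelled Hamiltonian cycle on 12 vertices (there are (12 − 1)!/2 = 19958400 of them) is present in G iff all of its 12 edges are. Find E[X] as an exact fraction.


K_12 has (12 − 1)!/2 = 19958400 labelled Hamiltonian cycles.
For each such Hamiltonian cycle H, let X_H = 1 if all 12 edges of H are present in G. Then P[X_H = 1] = p^{12} = (2/3)^{12} = 4096/531441.
By linearity: E[X] = Σ_H E[X_H] = 19958400 · p^{12} = 19958400 · 4096/531441 = 1009254400/6561.
Numerically: E[X] ≈ 153826.

E[X] = 19958400 · (2/3)^{12} = 1009254400/6561 ≈ 153826.


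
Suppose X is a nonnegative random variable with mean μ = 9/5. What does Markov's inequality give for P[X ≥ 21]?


μ = E[X] = 9/5, a = 21.
Markov: P[X ≥ 21] ≤ μ/a = (9/5)/21 = 3/35.
Numerically: ≈ 0.0857.
(Since a = 21 > μ = 1.8000, the bound 3/35 is < 1 and informative.)

P[X ≥ 21] ≤ 3/35 ≈ 0.0857.


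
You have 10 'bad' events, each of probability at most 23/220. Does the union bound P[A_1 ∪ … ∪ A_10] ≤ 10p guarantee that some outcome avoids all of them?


Union bound: P[∪_{i=1}^{10} A_i] ≤ Σ_i P[A_i] ≤ 10·p = 10·(23/220) = 23/22.
Numerically: 23/22 ≈ 1.0455.
Is 23/22 < 1? NO.
Since the bound 23/22 is ≥ 1, the union bound is uninformative here; it does NOT by itself certify existence.

10·p = 23/22 ≈ 1.0455; existence NOT certified by the union bound.


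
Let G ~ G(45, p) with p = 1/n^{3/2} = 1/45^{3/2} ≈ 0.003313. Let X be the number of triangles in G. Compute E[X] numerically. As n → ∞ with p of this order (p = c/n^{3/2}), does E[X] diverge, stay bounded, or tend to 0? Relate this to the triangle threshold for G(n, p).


Number of potential triangles: C(45, 3) = 14190.
Each occurs with probability p³ ≈ (0.003313)³ ≈ 3.635329e-08.
By linearity: E[X] = C(45, 3)·p³ ≈ 14190 · 3.635329e-08 ≈ 0.0005.
Since α = 3/2 > 1, p = c/n^{3/2} = o(1/n) is below the triangle threshold p ~ 1/n. Asymptotically E[X] ~ (c³/6)·n^{3(1−α)} = (1³/6)·n^{-1.5} → 0, so by Markov's inequality G has no triangles w.h.p.

E[X] ≈ 0.0005; in regime p = Θ(1/n^{3/2}) E[X] tends to 0 (below the triangle threshold p ~ 1/n).


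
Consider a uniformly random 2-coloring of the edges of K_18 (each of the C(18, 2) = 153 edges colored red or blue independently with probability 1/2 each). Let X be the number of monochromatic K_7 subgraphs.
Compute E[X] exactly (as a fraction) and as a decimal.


Let X = Σ_S X_S over the C(18, 7) = 31824 subsets S of size 7, where X_S = 1 if the K_7 on S is monochromatic.
For a fixed S, the K_7 on S has C(7, 2) = 21 edges. P[all 21 edges red] = (1/2)^21, and likewise for blue, so P[monochromatic] = 2·(1/2)^21 = 2^{1 − 21} = 1/1048576.
Summing: E[X] = C(18, 7) · 2^{1 − 21} = 31824 · 1/1048576 = 1989/65536.
Numerically: E[X] ≈ 0.0303.

E[X] = C(18,7)·2^(1−C(7,2)) = 1989/65536 ≈ 0.0303.


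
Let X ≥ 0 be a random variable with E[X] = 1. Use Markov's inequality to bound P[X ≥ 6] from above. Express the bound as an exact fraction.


μ = E[X] = 1, a = 6.
Markov: P[X ≥ 6] ≤ μ/a = (1)/6 = 1/6.
Numerically: ≈ 0.1667.
(Since a = 6 > μ = 1.0000, the bound 1/6 is < 1 and informative.)

P[X ≥ 6] ≤ 1/6 ≈ 0.1667.


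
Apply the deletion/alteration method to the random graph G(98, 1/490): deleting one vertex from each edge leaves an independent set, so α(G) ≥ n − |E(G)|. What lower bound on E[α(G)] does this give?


E[|E(G)|] = C(98, 2)·p = 4753 · (1/490) = 97/10.
E[α(G)] ≥ n − E[|E(G)|] = 98 − 97/10 = 883/10.
Numerically: ≈ 88.300000.
(This is only a lower bound; the true E[α(G)] may be larger.)

E[α(G)] ≥ 883/10 ≈ 88.300000.


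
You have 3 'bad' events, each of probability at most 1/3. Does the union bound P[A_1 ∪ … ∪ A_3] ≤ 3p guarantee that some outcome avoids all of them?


Union bound: P[∪_{i=1}^{3} A_i] ≤ Σ_i P[A_i] ≤ 3·p = 3·(1/3) = 1.
Numerically: 1 ≈ 1.000.
Is 1 < 1? NO.
Since the bound 1 is ≥ 1, the union bound is uninformative here; it does NOT by itself certify existence.

3·p = 1 ≈ 1.000; existence NOT certified by the union bound.


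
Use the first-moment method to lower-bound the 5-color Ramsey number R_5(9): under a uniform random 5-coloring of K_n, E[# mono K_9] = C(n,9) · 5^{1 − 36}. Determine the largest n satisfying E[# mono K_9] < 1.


We need C(n, 9) · 5^{1 − 36} < 1, i.e. C(n, 9) < 5^{36 − 1} = 2910383045673370361328125.
Check values of n near the boundary:
  n = 2166: C(2166, 9) = 2844037944203015677277940; 2844037944203015677277940 < 2910383045673370361328125? YES
  n = 2167: C(2167, 9) = 2855899084841489792706810; 2855899084841489792706810 < 2910383045673370361328125? YES
  n = 2168: C(2168, 9) = 2867804175977929537095120; 2867804175977929537095120 < 2910383045673370361328125? YES
  n = 2169: C(2169, 9) = 2879753360044504243499683; 2879753360044504243499683 < 2910383045673370361328125? YES
  n = 2170: C(2170, 9) = 2891746779868845075610510; 2891746779868845075610510 < 2910383045673370361328125? YES
  n = 2171: C(2171, 9) = 2903784578674959601827205; 2903784578674959601827205 < 2910383045673370361328125? YES
  n = 2172: C(2172, 9) = 2915866900084148060642020; 2915866900084148060642020 < 2910383045673370361328125? NO
  n = 2173: C(2173, 9) = 2927993888115921319674265; 2927993888115921319674265 < 2910383045673370361328125? NO
The largest n with C(n, 9) < 2910383045673370361328125 is n = 2171 (where E[X] = 580756915734991920365441/582076609134674072265625 ≈ 0.9977328). Hence R_5(9) > 2171, i.e. R_5(9) ≥ 2172.

Largest n = 2171; hence R_5(9) > 2171.


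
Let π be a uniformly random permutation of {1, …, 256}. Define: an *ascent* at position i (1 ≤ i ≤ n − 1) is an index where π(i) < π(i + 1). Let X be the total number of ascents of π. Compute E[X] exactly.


Write X = Σ X_I over i = 1, …, 255, with X_I the indicator of one ascent.
There are 255 indicators.
For each fixed i, the pair (π(i), π(i+1)) is a uniformly random ordered pair of distinct values from {1, …, 256}; by symmetry P[π(i) < π(i+1)] = 1/2.
By linearity: E[X] = 255 · (1/2) = (256 − 1) · (1/2) = 255/2 ≈ 127.500.

E[X] = 255/2 = 127.500.


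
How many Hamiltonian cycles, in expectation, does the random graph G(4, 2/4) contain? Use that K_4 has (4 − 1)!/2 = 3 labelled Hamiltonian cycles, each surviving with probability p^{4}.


K_4 has (4 − 1)!/2 = 3 labelled Hamiltonian cycles.
For each such Hamiltonian cycle H, let X_H = 1 if all 4 edges of H are present in G. Then P[X_H = 1] = p^{4} = (1/2)^{4} = 1/16.
By linearity of expectation: E[X] = Σ_H E[X_H] = 3 · p^{4} = 3 · 1/16 = 3/16.
Numerically: E[X] ≈ 0.188.

E[X] = 3 · (1/2)^{4} = 3/16 ≈ 0.188.


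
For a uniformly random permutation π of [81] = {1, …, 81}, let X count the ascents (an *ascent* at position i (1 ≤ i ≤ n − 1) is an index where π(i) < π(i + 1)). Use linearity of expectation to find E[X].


Write X = Σ X_I over i = 1, …, 80, with X_I the indicator of one ascent.
There are 80 indicators.
For each fixed i, the pair (π(i), π(i+1)) is a uniformly random ordered pair of distinct values from {1, …, 81}; by symmetry P[π(i) < π(i+1)] = 1/2.
By linearity: E[X] = 80 · (1/2) = (81 − 1) · (1/2) = 40 ≈ 40.000.

E[X] = 40 = 40.000.


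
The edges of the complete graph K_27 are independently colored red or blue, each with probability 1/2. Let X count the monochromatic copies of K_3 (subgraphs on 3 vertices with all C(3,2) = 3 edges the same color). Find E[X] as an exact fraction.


Let X = Σ_S X_S over the C(27, 3) = 2925 subsets S of size 3, where X_S = 1 if the K_3 on S is monochromatic.
For a fixed S, the K_3 on S has C(3, 2) = 3 edges. P[all 3 edges red] = (1/2)^3, and likewise for blue, so P[monochromatic] = 2·(1/2)^3 = 2^{1 − 3} = 1/4.
By linearity of expectation: E[X] = C(27, 3) · 2^{1 − 3} = 2925 · 1/4 = 2925/4.
Numerically: E[X] ≈ 731.250000.

E[X] = C(27,3)·2^(1−C(3,2)) = 2925/4 ≈ 731.250000.


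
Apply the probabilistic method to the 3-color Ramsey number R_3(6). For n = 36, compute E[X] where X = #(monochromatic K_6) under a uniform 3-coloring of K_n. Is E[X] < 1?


E[X] = C(36, 6) · 3^{1 − 15} = 1947792 · 3^{−14} = 1947792/4782969.
As a reduced fraction: E[X] = 649264/1594323 ≈ 0.407.
Is E[X] < 1? YES.
Since E[X] < 1, there exists a 3-coloring of K_{36} with no monochromatic K_6; hence R_3(6) > 36.

E[X] = 649264/1594323 ≈ 0.407; E[X] < 1, so R_3(6) > 36.


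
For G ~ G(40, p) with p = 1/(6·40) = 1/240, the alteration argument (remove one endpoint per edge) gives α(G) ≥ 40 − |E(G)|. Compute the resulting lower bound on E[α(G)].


E[|E(G)|] = C(40, 2)·p = 780 · (1/240) = 13/4.
E[α(G)] ≥ n − E[|E(G)|] = 40 − 13/4 = 147/4.
Numerically: ≈ 36.750000.
(This is only a lower bound; the true E[α(G)] may be larger.)

E[α(G)] ≥ 147/4 ≈ 36.750000.


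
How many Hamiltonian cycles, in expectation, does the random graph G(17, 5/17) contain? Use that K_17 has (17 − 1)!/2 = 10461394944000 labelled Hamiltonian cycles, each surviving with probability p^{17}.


K_17 has (17 − 1)!/2 = 10461394944000 labelled Hamiltonian cycles.
For each such Hamiltonian cycle H, let X_H = 1 if all 17 edges of H are present in G. Then P[X_H = 1] = p^{17} = (5/17)^{17} = 762939453125/827240261886336764177.
By linearity of expectation: E[X] = Σ_H E[X_H] = 10461394944000 · p^{17} = 10461394944000 · 762939453125/827240261886336764177 = 7981410937500000000000000/827240261886336764177.
Numerically: E[X] ≈ 9.65e+03.

E[X] = 10461394944000 · (5/17)^{17} = 7981410937500000000000000/827240261886336764177 ≈ 9.65e+03.


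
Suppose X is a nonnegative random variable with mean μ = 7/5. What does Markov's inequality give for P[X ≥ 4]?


μ = E[X] = 7/5, a = 4.
Markov: P[X ≥ 4] ≤ μ/a = (7/5)/4 = 7/20.
Numerically: ≈ 0.3500.
(Since a = 4 > μ = 1.4000, the bound 7/20 is < 1 and informative.)

P[X ≥ 4] ≤ 7/20 ≈ 0.3500.


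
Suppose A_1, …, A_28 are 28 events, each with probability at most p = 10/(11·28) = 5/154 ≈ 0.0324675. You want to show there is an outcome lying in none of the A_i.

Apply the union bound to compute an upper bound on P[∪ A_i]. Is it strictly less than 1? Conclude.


Union bound: P[∪_{i=1}^{28} A_i] ≤ Σ_i P[A_i] ≤ 28·p = 28·(5/154) = 10/11.
Numerically: 10/11 ≈ 0.9090909.
Is 10/11 < 1? YES.
Since P[∪ A_i] ≤ 10/11 < 1, the complement has P[∩ A_i^c] ≥ 1 − 10/11 = 1/11 > 0, so some outcome avoids every A_i.

28·p = 10/11 ≈ 0.9090909; existence CERTIFIED by the union bound.


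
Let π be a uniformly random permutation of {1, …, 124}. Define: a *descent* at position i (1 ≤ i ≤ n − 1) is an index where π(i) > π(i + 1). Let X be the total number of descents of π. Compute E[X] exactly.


Write X = Σ X_I over i = 1, …, 123, with X_I the indicator of one descent.
There are 123 indicators.
For each fixed i, the pair (π(i), π(i+1)) is a uniformly random ordered pair of distinct values from {1, …, 124}; by symmetry P[π(i) > π(i+1)] = 1/2.
By linearity: E[X] = 123 · (1/2) = (124 − 1) · (1/2) = 123/2 ≈ 61.50000.

E[X] = 123/2 = 61.50000.


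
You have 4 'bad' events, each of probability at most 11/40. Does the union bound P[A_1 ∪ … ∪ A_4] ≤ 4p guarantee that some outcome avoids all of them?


Union bound: P[∪_{i=1}^{4} A_i] ≤ Σ_i P[A_i] ≤ 4·p = 4·(11/40) = 11/10.
Numerically: 11/10 ≈ 1.10000.
Is 11/10 < 1? NO.
Since the bound 11/10 is ≥ 1, the union bound is uninformative here; it does NOT by itself certify existence.

4·p = 11/10 ≈ 1.10000; existence NOT certified by the union bound.
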